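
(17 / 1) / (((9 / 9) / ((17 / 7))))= 289 / 7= 41.29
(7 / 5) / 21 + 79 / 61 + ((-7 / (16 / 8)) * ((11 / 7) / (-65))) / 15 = 54217 / 39650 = 1.37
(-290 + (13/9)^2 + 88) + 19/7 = -111812/567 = -197.20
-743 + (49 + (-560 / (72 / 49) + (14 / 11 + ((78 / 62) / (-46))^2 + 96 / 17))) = -3655711454773 / 3422340108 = -1068.19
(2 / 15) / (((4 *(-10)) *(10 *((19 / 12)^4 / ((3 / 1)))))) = -2592 / 16290125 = -0.00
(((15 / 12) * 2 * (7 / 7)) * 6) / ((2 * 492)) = 5 / 328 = 0.02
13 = 13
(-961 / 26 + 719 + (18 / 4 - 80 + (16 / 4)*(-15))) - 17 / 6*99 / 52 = 56279 / 104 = 541.14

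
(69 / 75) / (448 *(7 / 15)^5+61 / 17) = 11876625 / 174323987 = 0.07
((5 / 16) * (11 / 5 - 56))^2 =72361 / 256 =282.66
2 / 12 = 1 / 6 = 0.17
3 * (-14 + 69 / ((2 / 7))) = 1365 / 2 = 682.50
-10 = -10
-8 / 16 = -1 / 2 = -0.50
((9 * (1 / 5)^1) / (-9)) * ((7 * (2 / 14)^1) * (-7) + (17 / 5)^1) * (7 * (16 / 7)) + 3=363 / 25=14.52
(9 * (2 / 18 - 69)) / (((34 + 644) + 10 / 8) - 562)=-2480 / 469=-5.29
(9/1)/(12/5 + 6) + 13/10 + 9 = 398/35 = 11.37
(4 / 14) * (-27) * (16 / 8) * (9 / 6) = -23.14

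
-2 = -2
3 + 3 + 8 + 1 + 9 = 24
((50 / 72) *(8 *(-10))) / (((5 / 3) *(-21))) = 100 / 63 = 1.59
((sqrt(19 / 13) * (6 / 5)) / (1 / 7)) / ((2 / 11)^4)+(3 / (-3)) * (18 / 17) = -18 / 17+307461 * sqrt(247) / 520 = 9291.50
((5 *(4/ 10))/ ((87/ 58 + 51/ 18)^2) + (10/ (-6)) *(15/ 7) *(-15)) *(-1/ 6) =-21167/ 2366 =-8.95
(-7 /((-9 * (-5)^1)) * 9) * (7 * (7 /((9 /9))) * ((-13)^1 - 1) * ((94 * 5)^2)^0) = 4802 /5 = 960.40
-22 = -22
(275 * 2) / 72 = 275 / 36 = 7.64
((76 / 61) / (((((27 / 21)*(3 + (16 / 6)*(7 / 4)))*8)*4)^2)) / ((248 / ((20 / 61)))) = 4655 / 281183288832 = 0.00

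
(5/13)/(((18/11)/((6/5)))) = 11/39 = 0.28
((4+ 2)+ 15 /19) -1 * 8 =-23 /19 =-1.21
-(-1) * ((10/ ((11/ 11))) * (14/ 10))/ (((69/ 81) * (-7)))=-54/ 23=-2.35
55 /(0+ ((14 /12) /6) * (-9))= -220 /7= -31.43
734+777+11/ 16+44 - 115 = 23051/ 16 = 1440.69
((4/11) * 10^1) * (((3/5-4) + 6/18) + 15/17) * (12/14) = -8912/1309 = -6.81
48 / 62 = 24 / 31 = 0.77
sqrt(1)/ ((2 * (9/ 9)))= 1/ 2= 0.50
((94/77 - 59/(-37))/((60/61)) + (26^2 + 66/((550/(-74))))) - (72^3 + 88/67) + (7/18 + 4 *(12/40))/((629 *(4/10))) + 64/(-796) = -108268123228241899/290590735050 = -372579.41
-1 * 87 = -87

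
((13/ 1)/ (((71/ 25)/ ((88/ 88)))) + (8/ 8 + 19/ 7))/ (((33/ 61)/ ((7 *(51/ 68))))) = 251381/ 3124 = 80.47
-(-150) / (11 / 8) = 1200 / 11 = 109.09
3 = 3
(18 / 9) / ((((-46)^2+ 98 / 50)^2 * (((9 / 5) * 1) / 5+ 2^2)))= 31250 / 305592029509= 0.00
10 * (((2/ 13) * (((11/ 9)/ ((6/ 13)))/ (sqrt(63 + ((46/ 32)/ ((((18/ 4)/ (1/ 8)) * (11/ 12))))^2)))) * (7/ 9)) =135520 * sqrt(17563921)/ 1422677601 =0.40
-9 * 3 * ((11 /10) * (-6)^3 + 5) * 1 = 31401 /5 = 6280.20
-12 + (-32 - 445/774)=-34501/774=-44.57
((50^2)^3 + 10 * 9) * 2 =31250000180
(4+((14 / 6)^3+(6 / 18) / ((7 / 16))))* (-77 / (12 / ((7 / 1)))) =-254177 / 324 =-784.50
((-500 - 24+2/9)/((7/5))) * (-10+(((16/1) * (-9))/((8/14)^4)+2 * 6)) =254284945/504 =504533.62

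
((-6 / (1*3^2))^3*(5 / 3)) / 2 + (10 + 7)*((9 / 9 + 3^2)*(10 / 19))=137320 / 1539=89.23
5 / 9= 0.56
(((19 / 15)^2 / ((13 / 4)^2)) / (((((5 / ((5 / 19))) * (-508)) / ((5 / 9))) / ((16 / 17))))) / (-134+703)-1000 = -84082697596216 / 84082697595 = -1000.00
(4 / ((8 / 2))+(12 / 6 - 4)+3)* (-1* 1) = -2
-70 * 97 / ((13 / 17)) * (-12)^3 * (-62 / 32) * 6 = -2318757840 / 13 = -178365987.69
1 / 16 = 0.06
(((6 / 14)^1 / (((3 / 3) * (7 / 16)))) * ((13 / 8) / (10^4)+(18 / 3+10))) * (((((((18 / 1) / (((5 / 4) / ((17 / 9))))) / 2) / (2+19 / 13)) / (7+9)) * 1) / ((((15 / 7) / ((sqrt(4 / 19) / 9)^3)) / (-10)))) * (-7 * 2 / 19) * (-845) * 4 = -63742940716 * sqrt(19) / 46876978125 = -5.93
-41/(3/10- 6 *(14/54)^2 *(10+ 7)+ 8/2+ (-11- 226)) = 99630/582121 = 0.17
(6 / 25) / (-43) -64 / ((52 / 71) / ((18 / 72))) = -305378 / 13975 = -21.85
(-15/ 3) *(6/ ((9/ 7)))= -23.33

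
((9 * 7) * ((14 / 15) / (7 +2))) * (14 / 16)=5.72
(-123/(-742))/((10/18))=1107/3710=0.30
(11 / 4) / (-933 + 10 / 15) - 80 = -895073 / 11188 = -80.00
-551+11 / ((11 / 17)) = -534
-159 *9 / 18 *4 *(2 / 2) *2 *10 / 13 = -6360 / 13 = -489.23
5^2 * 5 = 125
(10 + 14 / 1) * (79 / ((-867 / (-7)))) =4424 / 289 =15.31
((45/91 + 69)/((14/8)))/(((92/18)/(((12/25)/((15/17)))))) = 7740576/1831375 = 4.23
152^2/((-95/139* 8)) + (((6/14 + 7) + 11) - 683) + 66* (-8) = -189636/35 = -5418.17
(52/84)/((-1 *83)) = -13/1743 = -0.01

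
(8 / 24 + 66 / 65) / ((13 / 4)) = 1052 / 2535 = 0.41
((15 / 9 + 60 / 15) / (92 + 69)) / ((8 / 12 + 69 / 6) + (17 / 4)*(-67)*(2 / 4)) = -136 / 503125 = -0.00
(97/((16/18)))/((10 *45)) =97/400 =0.24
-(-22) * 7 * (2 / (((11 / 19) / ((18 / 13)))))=9576 / 13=736.62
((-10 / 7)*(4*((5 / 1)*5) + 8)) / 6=-180 / 7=-25.71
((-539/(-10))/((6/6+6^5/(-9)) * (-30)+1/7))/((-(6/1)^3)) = -3773/391458960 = -0.00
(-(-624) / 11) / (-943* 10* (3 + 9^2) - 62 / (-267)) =-83304 / 1163227879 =-0.00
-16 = -16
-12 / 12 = -1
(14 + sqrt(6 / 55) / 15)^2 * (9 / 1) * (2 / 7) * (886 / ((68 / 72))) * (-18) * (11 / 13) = -7223949.95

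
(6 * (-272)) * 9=-14688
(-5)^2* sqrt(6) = 25* sqrt(6) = 61.24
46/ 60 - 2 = -37/ 30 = -1.23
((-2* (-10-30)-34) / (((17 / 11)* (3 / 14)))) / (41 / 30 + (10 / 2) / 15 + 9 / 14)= 123970 / 2091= 59.29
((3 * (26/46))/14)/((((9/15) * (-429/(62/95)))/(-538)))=16678/100947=0.17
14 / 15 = 0.93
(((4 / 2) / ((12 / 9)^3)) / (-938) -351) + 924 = 17199141 / 30016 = 573.00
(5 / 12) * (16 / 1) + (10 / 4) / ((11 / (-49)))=-295 / 66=-4.47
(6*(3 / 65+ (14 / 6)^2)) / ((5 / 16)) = 102784 / 975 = 105.42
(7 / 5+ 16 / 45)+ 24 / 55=217 / 99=2.19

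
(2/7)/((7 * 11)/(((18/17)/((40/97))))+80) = 873/336070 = 0.00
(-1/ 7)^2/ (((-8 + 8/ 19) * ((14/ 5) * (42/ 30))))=-0.00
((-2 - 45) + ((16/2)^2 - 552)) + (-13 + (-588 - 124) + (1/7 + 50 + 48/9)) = -25295/21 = -1204.52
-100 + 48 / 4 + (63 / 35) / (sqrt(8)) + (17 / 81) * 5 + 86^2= 9 * sqrt(2) / 20 + 592033 / 81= 7309.69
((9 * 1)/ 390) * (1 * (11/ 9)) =11/ 390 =0.03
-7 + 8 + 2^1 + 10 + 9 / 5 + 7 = 109 / 5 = 21.80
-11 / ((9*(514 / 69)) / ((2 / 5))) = -253 / 3855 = -0.07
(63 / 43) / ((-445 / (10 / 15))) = -42 / 19135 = -0.00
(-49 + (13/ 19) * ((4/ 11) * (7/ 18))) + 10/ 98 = -4497958/ 92169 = -48.80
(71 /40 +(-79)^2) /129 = 83237 /1720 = 48.39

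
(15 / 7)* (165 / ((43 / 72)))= 178200 / 301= 592.03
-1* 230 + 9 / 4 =-911 / 4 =-227.75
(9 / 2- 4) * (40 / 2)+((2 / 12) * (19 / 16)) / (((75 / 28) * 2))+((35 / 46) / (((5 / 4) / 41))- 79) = -3643741 / 82800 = -44.01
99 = 99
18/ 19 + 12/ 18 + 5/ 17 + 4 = 5725/ 969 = 5.91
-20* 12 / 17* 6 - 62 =-2494 / 17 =-146.71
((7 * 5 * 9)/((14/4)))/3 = 30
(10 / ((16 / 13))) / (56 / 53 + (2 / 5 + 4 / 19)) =327275 / 67152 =4.87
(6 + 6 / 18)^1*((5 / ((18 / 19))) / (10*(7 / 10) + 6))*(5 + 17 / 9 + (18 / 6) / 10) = 233567 / 12636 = 18.48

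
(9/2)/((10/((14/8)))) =0.79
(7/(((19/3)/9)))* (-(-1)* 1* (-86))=-16254/19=-855.47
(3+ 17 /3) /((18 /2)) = 26 /27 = 0.96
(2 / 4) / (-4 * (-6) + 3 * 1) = 1 / 54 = 0.02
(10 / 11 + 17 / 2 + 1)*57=13053 / 22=593.32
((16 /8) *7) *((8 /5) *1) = 112 /5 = 22.40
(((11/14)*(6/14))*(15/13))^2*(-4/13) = -245025/5274997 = -0.05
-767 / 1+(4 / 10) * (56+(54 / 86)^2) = -6882369 / 9245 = -744.44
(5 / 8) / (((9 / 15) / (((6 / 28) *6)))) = 75 / 56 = 1.34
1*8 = 8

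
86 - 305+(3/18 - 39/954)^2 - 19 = -6016478/25281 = -237.98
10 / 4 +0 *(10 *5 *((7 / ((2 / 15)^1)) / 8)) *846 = 5 / 2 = 2.50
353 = 353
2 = 2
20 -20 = 0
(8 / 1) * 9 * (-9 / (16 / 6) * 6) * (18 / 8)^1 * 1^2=-6561 / 2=-3280.50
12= 12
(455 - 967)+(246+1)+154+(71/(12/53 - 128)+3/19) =-14333329/128668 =-111.40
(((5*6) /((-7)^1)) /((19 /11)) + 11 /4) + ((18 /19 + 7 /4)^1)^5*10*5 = 63361245317459 /8874338816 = 7139.83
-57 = -57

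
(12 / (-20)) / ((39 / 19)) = -19 / 65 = -0.29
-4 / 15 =-0.27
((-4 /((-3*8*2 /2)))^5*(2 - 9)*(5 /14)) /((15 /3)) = -1 /15552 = -0.00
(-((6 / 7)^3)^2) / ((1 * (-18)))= 2592 / 117649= 0.02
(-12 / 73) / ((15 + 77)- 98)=2 / 73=0.03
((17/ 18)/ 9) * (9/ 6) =17/ 108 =0.16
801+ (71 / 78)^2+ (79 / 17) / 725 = 60125836261 / 74985300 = 801.83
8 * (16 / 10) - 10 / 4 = 103 / 10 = 10.30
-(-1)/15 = 1/15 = 0.07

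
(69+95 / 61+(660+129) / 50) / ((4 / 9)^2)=21329649 / 48800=437.08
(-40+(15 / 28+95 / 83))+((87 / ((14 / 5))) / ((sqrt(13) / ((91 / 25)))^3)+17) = -49547 / 2324+55419*sqrt(13) / 6250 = 10.65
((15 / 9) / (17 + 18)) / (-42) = -1 / 882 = -0.00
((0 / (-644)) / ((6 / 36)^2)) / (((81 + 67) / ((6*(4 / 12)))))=0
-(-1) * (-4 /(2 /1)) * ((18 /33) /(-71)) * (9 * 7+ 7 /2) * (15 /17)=11970 /13277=0.90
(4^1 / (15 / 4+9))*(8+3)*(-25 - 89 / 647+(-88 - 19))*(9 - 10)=885104 / 1941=456.00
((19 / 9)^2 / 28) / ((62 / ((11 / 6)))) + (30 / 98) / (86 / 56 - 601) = 0.00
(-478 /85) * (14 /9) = -6692 /765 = -8.75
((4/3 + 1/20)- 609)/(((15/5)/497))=-18119129/180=-100661.83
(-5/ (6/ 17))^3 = -614125/ 216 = -2843.17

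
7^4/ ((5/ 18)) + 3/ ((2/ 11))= 86601/ 10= 8660.10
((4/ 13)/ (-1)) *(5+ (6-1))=-40/ 13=-3.08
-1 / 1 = -1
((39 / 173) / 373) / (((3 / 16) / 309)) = 64272 / 64529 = 1.00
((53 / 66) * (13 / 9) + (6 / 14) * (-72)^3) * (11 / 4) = -665123113 / 1512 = -439896.24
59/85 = 0.69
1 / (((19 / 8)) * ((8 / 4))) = 4 / 19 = 0.21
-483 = -483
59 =59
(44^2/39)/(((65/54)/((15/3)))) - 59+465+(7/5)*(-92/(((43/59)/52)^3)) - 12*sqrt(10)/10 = -3142917306730982/67183415 - 6*sqrt(10)/5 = -46781152.19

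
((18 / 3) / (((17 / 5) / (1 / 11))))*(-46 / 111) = -460 / 6919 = -0.07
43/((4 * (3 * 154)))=0.02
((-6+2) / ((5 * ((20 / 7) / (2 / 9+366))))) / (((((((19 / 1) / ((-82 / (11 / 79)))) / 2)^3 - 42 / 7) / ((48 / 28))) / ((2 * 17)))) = 974852544088784896 / 978646023166875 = 996.12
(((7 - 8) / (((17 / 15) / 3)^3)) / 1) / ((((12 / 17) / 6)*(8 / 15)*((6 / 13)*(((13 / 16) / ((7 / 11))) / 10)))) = -15946875 / 3179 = -5016.32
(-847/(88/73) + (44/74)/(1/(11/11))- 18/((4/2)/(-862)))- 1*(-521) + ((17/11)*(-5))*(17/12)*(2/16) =295993891/39072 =7575.60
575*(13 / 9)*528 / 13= 101200 / 3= 33733.33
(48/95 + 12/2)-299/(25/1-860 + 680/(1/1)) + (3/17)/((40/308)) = 9.79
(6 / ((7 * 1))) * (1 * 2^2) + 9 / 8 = 255 / 56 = 4.55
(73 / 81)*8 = 584 / 81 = 7.21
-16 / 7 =-2.29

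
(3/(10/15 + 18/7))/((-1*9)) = -7/68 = -0.10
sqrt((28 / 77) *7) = 2 *sqrt(77) / 11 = 1.60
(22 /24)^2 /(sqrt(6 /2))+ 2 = 121 * sqrt(3) /432+ 2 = 2.49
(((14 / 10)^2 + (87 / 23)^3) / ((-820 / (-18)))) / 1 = 76764411 / 62355875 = 1.23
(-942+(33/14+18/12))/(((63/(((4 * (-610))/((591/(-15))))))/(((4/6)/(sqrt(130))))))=-5341160 * sqrt(130)/1129401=-53.92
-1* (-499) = 499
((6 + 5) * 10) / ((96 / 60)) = 275 / 4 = 68.75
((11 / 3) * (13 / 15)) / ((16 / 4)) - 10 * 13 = -23257 / 180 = -129.21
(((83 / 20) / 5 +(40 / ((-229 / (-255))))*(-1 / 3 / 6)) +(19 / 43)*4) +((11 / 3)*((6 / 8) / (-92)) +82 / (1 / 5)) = 111453933701 / 271777200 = 410.09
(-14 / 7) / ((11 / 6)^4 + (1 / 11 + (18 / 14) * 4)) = -199584 / 1649645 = -0.12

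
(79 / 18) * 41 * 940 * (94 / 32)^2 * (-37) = -62212298945 / 1152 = -54003731.72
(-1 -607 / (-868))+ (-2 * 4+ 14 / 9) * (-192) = 3221233 / 2604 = 1237.03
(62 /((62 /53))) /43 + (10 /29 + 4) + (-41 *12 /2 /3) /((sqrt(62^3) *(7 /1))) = 6955 /1247 - 41 *sqrt(62) /13454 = 5.55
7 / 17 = 0.41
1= 1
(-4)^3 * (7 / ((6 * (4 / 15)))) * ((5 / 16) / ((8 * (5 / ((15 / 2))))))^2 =-7875 / 8192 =-0.96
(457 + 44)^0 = 1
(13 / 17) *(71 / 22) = 923 / 374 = 2.47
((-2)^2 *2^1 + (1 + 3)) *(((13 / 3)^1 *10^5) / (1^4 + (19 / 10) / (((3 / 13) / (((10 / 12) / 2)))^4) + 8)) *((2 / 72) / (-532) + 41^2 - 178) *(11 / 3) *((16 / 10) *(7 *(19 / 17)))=20485443088281600000 / 1667112871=12287976084.06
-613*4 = -2452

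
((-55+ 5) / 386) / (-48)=25 / 9264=0.00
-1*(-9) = 9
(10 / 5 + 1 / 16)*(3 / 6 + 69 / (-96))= -231 / 512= -0.45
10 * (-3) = -30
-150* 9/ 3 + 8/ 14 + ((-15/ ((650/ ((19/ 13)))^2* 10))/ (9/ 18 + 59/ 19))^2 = -301041721206900498609497/ 669832183232143750000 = -449.43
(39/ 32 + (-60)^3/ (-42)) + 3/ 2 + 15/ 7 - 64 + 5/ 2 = 162759/ 32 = 5086.22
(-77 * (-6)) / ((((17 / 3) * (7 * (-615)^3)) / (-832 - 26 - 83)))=20702 / 439371375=0.00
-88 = -88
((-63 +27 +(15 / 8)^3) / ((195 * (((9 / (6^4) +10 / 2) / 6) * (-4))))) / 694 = 19359 / 297365120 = 0.00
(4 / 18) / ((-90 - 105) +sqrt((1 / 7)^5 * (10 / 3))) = -436982 / 383451703 - 98 * sqrt(210) / 17255326635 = -0.00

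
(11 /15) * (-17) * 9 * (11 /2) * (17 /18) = -34969 /60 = -582.82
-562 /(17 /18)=-10116 /17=-595.06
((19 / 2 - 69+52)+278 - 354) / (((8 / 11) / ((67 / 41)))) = -123079 / 656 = -187.62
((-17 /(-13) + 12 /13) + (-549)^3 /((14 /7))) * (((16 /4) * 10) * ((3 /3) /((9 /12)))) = -172087910320 /39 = -4412510521.03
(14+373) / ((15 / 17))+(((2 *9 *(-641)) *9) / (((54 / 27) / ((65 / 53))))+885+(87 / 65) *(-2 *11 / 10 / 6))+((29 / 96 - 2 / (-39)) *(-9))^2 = -14295308861947 / 229299200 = -62343.47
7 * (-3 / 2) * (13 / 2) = -273 / 4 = -68.25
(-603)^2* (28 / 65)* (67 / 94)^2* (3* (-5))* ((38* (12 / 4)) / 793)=-3907584477594 / 22772581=-171591.64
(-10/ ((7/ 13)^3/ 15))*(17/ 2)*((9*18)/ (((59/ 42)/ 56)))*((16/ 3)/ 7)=-116170329600/ 2891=-40183441.58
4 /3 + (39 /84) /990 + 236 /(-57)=-1478153 /526680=-2.81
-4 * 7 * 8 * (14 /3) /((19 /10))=-31360 /57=-550.18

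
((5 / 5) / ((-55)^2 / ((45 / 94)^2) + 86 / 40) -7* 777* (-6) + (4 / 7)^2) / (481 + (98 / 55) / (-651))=24989648152368570 / 368322365232521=67.85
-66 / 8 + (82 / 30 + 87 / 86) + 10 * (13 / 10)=21917 / 2580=8.49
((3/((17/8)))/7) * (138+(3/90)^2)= 35486/1275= 27.83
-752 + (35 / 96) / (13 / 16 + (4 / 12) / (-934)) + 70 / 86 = -750.74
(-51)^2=2601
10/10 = 1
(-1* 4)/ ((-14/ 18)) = 36/ 7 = 5.14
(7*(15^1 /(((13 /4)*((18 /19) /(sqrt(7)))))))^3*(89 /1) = 1465692851000*sqrt(7) /59319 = 65372962.83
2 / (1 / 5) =10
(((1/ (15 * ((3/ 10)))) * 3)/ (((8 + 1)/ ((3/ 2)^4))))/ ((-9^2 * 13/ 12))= -1/ 234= -0.00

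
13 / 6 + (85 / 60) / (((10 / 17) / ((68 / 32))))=7.28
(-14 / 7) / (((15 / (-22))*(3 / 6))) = 88 / 15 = 5.87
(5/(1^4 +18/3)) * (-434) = -310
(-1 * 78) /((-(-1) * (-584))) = 0.13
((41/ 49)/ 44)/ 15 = 41/ 32340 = 0.00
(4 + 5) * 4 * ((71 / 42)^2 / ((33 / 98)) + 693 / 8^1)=225985 / 66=3424.02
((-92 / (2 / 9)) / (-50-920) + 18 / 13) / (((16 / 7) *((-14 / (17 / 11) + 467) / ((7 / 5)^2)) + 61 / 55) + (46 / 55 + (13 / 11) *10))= 732554361 / 221537608487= 0.00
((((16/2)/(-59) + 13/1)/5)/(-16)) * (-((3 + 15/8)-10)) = -31119/37760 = -0.82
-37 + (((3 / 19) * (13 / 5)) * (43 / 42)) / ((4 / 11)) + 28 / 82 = -7743851 / 218120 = -35.50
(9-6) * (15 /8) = 45 /8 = 5.62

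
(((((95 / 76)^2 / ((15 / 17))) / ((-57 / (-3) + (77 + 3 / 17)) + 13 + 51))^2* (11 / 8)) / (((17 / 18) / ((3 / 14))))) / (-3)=-0.00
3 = 3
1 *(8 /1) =8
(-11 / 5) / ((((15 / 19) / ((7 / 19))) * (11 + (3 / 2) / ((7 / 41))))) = -1078 / 20775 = -0.05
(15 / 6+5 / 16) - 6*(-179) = 17229 / 16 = 1076.81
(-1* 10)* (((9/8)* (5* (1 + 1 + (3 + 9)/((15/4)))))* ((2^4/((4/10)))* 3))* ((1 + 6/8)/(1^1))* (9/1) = -552825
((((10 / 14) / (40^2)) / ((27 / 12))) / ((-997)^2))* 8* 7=1 / 89460810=0.00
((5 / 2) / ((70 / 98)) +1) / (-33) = -3 / 22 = -0.14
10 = 10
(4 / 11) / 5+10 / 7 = 578 / 385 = 1.50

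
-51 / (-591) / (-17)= -1 / 197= -0.01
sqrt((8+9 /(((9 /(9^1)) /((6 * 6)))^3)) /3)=2 * sqrt(314934) /3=374.13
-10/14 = -5/7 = -0.71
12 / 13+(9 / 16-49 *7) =-71035 / 208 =-341.51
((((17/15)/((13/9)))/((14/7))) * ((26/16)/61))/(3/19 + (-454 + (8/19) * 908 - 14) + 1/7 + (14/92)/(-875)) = -1300075/10621666968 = -0.00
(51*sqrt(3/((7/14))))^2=15606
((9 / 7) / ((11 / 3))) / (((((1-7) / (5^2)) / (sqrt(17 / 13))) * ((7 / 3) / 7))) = -675 * sqrt(221) / 2002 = -5.01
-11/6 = -1.83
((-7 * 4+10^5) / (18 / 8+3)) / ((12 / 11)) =122188 / 7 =17455.43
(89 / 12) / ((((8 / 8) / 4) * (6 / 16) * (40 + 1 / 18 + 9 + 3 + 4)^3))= 461376 / 1027243729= 0.00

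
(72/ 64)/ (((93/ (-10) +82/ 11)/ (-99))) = 49005/ 812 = 60.35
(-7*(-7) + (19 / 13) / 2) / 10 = 1293 / 260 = 4.97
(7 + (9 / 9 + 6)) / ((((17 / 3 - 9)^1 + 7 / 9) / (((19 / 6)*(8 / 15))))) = -1064 / 115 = -9.25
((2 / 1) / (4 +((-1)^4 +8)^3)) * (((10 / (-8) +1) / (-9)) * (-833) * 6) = -833 / 2199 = -0.38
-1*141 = -141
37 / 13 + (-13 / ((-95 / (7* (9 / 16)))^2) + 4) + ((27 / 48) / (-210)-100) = -93.18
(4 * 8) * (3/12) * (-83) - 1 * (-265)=-399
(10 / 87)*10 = 100 / 87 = 1.15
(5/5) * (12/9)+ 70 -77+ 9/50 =-823/150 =-5.49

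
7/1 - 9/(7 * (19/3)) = 904/133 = 6.80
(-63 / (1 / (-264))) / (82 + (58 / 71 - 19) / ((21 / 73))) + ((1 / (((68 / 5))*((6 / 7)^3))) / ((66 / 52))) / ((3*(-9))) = 162267229081643 / 183342438576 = 885.05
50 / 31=1.61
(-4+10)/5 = 6/5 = 1.20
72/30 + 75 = 77.40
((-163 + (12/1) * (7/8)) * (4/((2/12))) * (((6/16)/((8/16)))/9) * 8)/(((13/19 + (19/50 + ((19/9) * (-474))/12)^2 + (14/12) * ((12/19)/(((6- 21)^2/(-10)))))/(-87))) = 30.80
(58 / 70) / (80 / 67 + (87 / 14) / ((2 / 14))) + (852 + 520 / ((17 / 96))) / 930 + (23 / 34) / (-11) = 9795631393 / 2430276310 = 4.03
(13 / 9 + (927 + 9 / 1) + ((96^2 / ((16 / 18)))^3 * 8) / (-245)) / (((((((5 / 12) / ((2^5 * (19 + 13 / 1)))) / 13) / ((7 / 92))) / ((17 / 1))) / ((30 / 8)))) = -4539935573698513664 / 805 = -5639671520122377.22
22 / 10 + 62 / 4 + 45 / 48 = 1491 / 80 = 18.64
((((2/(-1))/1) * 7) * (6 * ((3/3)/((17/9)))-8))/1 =1148/17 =67.53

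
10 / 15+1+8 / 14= 47 / 21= 2.24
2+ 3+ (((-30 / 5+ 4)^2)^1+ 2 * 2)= 13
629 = 629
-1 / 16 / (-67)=1 / 1072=0.00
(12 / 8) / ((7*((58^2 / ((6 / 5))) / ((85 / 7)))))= 153 / 164836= 0.00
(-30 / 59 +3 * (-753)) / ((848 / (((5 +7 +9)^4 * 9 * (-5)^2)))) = -5833452732975 / 50032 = -116594434.22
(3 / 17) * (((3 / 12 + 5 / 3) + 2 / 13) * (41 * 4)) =779 / 13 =59.92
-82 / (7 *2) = -41 / 7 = -5.86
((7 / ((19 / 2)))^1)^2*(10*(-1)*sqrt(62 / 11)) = -1960*sqrt(682) / 3971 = -12.89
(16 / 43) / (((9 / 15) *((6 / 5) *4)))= 50 / 387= 0.13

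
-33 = -33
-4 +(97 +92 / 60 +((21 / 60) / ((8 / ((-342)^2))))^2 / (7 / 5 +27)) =125703190691 / 136320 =922118.48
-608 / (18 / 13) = -3952 / 9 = -439.11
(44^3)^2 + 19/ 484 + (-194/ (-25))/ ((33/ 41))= 263404193324201/ 36300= 7256313865.68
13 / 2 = 6.50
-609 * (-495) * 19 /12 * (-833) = -1590376095 /4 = -397594023.75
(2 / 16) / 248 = 1 / 1984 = 0.00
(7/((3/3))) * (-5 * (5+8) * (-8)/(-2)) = -1820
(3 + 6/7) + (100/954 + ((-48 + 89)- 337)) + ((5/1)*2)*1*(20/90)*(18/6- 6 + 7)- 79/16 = -288.09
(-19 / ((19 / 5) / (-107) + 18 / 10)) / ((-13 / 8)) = 10165 / 1534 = 6.63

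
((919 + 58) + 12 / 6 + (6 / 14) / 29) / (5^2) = 39748 / 1015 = 39.16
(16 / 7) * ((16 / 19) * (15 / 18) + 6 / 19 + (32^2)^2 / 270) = 159425312 / 17955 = 8879.16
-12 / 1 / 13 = -12 / 13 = -0.92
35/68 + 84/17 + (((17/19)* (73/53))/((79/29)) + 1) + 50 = 307851219/5409604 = 56.91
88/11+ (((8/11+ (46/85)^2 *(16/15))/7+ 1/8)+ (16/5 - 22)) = -702736997/66759000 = -10.53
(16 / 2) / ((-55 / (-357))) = 51.93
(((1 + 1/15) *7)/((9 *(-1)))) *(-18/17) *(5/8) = 28/51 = 0.55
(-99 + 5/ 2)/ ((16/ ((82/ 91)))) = -7913/ 1456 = -5.43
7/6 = 1.17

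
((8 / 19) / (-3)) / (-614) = 4 / 17499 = 0.00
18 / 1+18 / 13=19.38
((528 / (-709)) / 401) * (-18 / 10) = 4752 / 1421545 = 0.00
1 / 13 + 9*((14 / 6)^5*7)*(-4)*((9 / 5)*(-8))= 48941999 / 195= 250984.61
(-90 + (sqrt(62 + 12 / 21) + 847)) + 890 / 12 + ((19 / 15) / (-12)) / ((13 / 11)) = sqrt(3066) / 7 + 1944721 / 2340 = 838.99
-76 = -76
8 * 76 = 608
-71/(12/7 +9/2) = -994/87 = -11.43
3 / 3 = 1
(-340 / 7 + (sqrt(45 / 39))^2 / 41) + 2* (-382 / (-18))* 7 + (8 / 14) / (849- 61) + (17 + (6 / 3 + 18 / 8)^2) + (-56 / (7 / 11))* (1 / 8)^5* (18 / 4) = 15369480795419 / 54190596096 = 283.62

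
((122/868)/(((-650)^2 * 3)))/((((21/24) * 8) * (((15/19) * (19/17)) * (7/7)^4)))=1037/57759975000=0.00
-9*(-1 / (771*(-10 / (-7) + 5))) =7 / 3855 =0.00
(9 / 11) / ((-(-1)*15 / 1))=3 / 55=0.05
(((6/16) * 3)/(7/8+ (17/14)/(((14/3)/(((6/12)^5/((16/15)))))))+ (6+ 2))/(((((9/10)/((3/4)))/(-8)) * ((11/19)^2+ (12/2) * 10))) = -5931085600/5787625539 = -1.02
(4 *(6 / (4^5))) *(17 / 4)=51 / 512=0.10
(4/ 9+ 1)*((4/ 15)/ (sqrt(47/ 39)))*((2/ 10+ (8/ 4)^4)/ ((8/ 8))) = 156*sqrt(1833)/ 1175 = 5.68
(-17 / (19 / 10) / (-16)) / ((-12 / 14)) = -595 / 912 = -0.65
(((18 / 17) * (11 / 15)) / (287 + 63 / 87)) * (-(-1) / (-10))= -957 / 3546200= -0.00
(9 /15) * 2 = 1.20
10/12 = 5/6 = 0.83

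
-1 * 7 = -7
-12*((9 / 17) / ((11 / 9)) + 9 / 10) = -16.00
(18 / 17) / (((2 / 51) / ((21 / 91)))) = 81 / 13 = 6.23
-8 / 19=-0.42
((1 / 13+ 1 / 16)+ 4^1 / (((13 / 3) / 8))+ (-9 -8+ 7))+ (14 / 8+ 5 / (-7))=-2097 / 1456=-1.44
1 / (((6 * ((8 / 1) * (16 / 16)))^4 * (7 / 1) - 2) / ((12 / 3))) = 2 / 18579455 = 0.00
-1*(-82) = 82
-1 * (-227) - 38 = 189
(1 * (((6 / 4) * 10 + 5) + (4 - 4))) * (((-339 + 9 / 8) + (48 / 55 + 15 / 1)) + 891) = 250359 / 22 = 11379.95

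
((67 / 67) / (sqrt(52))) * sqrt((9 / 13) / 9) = 1 / 26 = 0.04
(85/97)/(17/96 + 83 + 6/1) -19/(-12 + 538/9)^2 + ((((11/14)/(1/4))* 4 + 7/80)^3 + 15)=78720866292668642271/38521144635904000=2043.58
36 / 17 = 2.12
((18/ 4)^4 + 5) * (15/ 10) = 19923/ 32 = 622.59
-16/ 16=-1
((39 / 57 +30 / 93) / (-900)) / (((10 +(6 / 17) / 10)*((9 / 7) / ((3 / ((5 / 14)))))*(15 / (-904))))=223273988 / 5086972125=0.04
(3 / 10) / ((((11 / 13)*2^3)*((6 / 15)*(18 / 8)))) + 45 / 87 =4337 / 7656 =0.57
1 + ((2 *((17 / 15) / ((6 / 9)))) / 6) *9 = 61 / 10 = 6.10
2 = 2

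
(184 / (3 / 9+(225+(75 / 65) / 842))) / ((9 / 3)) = 2014064 / 7399541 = 0.27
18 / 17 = 1.06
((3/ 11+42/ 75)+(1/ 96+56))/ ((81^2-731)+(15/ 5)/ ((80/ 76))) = 0.01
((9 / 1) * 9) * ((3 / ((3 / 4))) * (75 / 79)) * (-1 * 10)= -243000 / 79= -3075.95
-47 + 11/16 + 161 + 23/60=27617/240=115.07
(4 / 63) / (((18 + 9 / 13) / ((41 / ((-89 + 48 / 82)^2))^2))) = 247005420532 / 2643497272705078125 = 0.00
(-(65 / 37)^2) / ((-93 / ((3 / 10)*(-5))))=-0.05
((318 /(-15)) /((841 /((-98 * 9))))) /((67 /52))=4861584 /281735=17.26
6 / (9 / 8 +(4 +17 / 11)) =528 / 587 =0.90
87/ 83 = 1.05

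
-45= -45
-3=-3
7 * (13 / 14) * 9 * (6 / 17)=351 / 17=20.65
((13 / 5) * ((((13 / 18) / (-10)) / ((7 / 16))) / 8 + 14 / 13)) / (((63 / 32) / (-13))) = -1799408 / 99225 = -18.13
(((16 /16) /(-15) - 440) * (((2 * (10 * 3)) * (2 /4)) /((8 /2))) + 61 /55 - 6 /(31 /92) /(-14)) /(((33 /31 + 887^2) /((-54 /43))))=2125604727 /403774330960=0.01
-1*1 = -1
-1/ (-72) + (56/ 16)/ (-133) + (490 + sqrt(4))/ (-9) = -74801/ 1368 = -54.68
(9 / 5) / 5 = 9 / 25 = 0.36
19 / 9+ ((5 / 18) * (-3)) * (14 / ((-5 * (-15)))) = 88 / 45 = 1.96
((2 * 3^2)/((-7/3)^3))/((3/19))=-3078/343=-8.97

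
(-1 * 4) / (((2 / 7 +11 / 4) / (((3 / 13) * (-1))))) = 336 / 1105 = 0.30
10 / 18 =5 / 9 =0.56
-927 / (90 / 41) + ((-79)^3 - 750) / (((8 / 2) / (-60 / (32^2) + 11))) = -6917677121 / 5120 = -1351108.81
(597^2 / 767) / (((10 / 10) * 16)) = 356409 / 12272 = 29.04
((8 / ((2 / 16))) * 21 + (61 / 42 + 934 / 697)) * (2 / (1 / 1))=39426001 / 14637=2693.58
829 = 829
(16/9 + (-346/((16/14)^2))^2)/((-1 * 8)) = -646752145/73728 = -8772.14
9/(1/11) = 99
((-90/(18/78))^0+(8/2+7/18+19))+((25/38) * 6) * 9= 20491/342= 59.92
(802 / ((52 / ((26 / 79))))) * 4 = 1604 / 79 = 20.30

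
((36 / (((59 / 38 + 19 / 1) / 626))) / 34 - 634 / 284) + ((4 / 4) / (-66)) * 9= 396734 / 13277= 29.88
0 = 0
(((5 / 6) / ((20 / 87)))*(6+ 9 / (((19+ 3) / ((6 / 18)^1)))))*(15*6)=176175 / 88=2001.99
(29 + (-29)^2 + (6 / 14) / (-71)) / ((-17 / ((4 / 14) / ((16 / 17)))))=-15.54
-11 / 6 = -1.83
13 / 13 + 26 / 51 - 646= -644.49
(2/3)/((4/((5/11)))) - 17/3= -123/22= -5.59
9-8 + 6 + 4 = 11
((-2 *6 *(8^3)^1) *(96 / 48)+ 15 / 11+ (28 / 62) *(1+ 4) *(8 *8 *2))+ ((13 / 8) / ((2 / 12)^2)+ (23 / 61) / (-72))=-17880869767 / 1497672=-11939.11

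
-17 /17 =-1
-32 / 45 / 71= -32 / 3195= -0.01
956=956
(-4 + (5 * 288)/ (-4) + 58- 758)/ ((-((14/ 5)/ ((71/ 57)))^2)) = 210.57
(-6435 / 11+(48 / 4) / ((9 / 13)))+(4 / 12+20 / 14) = -11884 / 21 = -565.90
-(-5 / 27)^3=125 / 19683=0.01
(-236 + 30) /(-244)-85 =-10267 /122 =-84.16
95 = 95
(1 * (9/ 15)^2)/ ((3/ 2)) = 6/ 25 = 0.24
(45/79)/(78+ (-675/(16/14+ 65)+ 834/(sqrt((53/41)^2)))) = 368085/460713227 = 0.00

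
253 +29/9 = 2306/9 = 256.22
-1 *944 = -944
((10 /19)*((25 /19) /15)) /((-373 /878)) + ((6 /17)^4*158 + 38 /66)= 1083245061779 /371129656029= 2.92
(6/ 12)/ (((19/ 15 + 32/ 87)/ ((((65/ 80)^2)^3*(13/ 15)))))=1819706993/ 23857201152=0.08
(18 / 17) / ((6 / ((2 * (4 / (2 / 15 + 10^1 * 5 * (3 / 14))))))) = 0.13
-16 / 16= -1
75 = 75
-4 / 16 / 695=-1 / 2780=-0.00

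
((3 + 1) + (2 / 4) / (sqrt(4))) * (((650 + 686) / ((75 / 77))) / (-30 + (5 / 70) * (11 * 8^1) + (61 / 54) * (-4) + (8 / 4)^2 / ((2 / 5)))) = -319.72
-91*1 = -91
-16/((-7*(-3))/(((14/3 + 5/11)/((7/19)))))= -51376/4851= -10.59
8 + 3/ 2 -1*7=5/ 2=2.50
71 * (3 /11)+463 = 5306 /11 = 482.36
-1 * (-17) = 17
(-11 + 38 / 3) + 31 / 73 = 458 / 219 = 2.09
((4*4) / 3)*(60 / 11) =320 / 11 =29.09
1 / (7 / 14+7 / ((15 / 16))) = 30 / 239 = 0.13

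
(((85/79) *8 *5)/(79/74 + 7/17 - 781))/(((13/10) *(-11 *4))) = 10693000/11078256189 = 0.00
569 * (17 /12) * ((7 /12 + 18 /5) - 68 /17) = 106403 /720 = 147.78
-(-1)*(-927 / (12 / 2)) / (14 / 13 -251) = 1339 / 2166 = 0.62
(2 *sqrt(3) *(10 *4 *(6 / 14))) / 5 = 48 *sqrt(3) / 7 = 11.88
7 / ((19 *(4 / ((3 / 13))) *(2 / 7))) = 147 / 1976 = 0.07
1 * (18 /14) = 9 /7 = 1.29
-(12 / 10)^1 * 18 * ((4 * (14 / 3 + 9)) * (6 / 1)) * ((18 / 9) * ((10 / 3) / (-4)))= 11808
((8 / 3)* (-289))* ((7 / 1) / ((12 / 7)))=-28322 / 9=-3146.89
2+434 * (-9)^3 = -316384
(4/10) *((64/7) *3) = 384/35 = 10.97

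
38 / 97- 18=-1708 / 97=-17.61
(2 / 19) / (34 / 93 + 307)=186 / 543115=0.00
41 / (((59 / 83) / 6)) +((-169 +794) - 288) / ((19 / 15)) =686187 / 1121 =612.12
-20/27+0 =-20/27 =-0.74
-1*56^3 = -175616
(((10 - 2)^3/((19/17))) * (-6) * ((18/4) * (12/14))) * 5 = -7050240/133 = -53009.32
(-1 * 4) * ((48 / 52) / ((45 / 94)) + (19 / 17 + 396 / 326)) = -9208724 / 540345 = -17.04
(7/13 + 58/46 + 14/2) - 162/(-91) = 22143/2093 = 10.58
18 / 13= 1.38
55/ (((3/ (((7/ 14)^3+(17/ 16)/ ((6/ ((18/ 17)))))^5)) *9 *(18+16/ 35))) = 6015625/ 18289262592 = 0.00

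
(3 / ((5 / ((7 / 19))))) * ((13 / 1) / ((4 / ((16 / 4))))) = 273 / 95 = 2.87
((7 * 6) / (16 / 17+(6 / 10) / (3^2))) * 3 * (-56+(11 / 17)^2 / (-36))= -61188225 / 8738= -7002.54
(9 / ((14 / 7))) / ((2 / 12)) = 27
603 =603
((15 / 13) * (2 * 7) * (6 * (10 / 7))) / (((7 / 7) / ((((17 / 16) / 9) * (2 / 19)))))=425 / 247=1.72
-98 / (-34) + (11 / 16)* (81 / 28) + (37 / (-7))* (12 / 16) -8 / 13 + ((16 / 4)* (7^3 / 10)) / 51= 4428209 / 1485120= 2.98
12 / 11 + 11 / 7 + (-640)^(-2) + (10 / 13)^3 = 216017065169 / 69291622400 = 3.12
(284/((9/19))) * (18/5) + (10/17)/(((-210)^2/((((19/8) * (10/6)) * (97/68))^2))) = 430982700005377/199676897280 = 2158.40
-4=-4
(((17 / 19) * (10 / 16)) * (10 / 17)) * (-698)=-8725 / 38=-229.61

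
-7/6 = -1.17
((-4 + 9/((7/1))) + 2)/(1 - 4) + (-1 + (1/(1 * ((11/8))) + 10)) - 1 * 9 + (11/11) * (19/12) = 785/308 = 2.55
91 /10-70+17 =-439 /10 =-43.90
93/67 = 1.39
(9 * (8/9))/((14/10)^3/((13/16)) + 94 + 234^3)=6500/10410563619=0.00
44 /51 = 0.86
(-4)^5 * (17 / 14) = -1243.43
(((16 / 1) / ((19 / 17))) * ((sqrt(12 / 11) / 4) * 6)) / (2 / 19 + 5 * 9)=0.50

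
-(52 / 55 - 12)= 608 / 55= 11.05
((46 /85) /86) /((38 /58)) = 667 /69445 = 0.01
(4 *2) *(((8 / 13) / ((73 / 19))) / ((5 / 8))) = 9728 / 4745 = 2.05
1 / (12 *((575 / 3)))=1 / 2300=0.00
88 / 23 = 3.83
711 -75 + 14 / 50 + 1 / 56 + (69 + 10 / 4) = 990917 / 1400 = 707.80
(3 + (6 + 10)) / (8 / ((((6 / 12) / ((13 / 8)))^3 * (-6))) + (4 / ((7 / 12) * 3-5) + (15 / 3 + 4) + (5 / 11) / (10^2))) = -652080 / 1304059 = -0.50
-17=-17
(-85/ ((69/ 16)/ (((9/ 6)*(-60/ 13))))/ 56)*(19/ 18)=16150/ 6279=2.57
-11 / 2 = -5.50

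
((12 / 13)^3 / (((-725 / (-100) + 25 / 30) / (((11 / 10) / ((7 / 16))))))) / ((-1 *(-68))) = 456192 / 126799855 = 0.00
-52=-52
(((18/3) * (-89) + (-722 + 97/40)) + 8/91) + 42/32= -9115831/7280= -1252.17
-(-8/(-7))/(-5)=8/35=0.23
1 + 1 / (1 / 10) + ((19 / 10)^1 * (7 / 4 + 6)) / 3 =1909 / 120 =15.91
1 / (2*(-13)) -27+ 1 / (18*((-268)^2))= -454430435 / 16806816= -27.04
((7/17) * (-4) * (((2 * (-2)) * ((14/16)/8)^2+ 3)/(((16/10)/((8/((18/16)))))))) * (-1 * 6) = 105805/816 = 129.66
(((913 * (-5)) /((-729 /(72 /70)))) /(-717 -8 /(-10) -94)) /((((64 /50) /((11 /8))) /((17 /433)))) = -21341375 /63652163904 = -0.00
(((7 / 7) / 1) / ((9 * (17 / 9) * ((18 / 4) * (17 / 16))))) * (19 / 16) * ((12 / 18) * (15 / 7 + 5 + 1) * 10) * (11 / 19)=0.46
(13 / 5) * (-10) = -26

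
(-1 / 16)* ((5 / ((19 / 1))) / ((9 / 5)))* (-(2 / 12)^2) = 25 / 98496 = 0.00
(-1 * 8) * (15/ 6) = -20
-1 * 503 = -503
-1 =-1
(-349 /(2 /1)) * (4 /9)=-698 /9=-77.56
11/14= 0.79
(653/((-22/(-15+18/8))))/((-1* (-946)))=33303/83248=0.40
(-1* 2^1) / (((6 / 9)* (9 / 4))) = -4 / 3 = -1.33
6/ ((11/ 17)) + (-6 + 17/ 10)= 4.97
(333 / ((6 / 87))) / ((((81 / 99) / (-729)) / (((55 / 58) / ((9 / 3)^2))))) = -1813185 / 4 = -453296.25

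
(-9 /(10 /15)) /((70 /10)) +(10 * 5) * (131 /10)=9143 /14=653.07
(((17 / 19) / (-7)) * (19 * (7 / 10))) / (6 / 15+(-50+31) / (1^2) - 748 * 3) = 17 / 22626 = 0.00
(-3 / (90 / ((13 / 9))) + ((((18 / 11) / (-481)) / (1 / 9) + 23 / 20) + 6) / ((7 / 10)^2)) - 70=-3886311917 / 69999930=-55.52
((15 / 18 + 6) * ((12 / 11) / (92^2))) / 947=41 / 44084744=0.00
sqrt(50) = 5 * sqrt(2) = 7.07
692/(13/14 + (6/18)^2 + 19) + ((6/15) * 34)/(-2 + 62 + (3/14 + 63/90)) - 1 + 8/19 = 34.18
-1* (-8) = 8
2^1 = 2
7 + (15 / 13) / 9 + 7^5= 655751 / 39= 16814.13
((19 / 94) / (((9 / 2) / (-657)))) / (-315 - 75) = 1387 / 18330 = 0.08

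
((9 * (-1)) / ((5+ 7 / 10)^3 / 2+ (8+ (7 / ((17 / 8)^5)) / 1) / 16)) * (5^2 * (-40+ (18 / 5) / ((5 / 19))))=800799348000 / 12590290781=63.60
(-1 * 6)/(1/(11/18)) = -11/3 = -3.67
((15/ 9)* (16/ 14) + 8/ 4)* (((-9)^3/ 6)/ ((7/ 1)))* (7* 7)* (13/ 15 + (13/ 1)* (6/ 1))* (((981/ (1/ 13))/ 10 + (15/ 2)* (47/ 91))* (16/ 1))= -134014518144/ 25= -5360580725.76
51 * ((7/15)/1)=119/5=23.80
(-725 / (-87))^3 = 15625 / 27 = 578.70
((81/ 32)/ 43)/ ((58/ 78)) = 0.08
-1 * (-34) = 34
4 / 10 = 2 / 5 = 0.40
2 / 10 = 1 / 5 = 0.20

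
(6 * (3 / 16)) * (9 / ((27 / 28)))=21 / 2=10.50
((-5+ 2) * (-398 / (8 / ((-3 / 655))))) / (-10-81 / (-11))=19701 / 75980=0.26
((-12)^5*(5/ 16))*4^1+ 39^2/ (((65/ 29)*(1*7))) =-10883007/ 35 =-310943.06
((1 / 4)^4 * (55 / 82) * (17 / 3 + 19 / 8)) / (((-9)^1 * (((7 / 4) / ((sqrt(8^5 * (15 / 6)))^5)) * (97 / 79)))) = -703456083968000 * sqrt(5) / 751653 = -2092688545.03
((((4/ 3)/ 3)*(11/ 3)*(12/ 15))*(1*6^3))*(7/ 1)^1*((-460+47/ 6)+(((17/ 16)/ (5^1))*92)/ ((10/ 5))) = -872042.45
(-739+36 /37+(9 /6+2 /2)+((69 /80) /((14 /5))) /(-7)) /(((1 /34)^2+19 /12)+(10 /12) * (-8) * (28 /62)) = 382324330551 /741473488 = 515.63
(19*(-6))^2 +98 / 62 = 12997.58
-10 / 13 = -0.77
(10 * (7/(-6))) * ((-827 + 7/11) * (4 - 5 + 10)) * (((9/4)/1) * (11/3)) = 1431675/2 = 715837.50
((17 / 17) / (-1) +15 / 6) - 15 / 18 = 2 / 3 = 0.67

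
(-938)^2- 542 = 879302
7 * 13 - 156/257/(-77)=1800955/19789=91.01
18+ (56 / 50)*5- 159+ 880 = 3723 / 5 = 744.60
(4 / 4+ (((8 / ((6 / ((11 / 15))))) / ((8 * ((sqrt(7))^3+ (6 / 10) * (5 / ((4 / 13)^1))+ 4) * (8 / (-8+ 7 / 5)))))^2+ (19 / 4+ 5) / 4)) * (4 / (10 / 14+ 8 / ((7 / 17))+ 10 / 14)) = 1642294104682 / 2491002770625-7891499 * sqrt(7) / 498200554125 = 0.66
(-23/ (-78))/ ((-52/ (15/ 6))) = -0.01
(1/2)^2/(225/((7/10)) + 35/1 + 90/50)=35/50152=0.00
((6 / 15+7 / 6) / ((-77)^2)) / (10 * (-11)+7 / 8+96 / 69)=-0.00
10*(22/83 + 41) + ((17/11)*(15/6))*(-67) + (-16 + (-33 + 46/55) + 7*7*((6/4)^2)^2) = 25833213/73040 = 353.69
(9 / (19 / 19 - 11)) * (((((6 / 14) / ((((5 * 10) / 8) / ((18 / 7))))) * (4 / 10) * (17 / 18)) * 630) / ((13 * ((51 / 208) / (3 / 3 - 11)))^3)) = 2359296 / 2023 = 1166.24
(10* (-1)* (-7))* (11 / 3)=770 / 3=256.67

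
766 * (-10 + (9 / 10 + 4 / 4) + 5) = -11873 / 5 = -2374.60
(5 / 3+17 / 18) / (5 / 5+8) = 47 / 162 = 0.29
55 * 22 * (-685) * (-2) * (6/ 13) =9946200/ 13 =765092.31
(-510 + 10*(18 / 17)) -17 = -8779 / 17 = -516.41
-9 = -9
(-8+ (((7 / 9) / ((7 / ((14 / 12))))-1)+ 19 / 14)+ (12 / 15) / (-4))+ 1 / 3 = -6974 / 945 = -7.38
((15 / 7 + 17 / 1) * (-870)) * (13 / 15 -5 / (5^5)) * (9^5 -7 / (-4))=-744404619838 / 875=-850748136.96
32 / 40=4 / 5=0.80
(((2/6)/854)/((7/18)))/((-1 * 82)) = -3/245098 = -0.00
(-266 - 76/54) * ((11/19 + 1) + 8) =-69160/27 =-2561.48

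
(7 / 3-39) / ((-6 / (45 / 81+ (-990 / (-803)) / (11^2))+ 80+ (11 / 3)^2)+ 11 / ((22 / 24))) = -14841750 / 38388437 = -0.39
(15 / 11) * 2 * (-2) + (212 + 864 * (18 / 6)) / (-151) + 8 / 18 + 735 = 10635023 / 14949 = 711.42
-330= -330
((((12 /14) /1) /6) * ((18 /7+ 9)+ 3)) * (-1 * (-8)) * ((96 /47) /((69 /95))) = 46.83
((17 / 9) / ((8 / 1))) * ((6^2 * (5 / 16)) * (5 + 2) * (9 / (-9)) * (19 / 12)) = -11305 / 384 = -29.44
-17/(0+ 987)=-17/987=-0.02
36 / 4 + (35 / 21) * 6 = 19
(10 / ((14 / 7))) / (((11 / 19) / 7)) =665 / 11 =60.45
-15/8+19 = 137/8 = 17.12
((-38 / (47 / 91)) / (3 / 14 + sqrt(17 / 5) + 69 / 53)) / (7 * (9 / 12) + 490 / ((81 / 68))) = 668033730000 / 2747417948363 - 88121071584 * sqrt(85) / 2747417948363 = -0.05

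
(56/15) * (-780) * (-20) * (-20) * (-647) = 753625600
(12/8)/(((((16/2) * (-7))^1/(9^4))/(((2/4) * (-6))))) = 59049/112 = 527.22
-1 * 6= -6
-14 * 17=-238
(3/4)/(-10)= -3/40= -0.08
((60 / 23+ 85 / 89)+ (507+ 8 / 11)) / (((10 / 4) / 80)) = 16361.31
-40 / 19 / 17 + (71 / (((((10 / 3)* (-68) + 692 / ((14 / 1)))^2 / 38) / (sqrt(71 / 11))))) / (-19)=-40 / 323 - 31311* sqrt(781) / 76193062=-0.14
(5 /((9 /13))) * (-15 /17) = -325 /51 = -6.37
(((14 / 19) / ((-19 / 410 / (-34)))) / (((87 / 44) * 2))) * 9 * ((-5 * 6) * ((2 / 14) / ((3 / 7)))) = -128805600 / 10469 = -12303.52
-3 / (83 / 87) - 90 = -7731 / 83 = -93.14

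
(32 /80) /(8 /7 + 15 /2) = 28 /605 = 0.05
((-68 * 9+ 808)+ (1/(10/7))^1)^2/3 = 3869089/300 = 12896.96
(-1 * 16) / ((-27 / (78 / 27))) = 416 / 243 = 1.71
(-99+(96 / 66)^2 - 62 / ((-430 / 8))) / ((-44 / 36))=22413933 / 286165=78.33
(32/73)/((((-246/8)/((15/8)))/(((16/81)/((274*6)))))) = -320/99639963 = -0.00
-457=-457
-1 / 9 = -0.11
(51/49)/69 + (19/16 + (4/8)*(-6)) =-32411/18032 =-1.80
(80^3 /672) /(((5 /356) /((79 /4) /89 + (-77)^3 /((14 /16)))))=-594379625600 /21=-28303791695.24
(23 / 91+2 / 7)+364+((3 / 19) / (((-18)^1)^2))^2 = 19954526269 / 54739152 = 364.54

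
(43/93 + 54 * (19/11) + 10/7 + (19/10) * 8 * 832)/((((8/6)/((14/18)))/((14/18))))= 5780.89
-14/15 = -0.93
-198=-198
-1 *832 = -832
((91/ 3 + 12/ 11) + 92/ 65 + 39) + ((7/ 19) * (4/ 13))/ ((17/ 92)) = 50198048/ 692835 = 72.45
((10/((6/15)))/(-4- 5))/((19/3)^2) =-25/361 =-0.07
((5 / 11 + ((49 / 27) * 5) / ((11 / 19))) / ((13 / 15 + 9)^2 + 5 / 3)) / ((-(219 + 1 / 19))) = -1137625 / 1529965767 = -0.00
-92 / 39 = -2.36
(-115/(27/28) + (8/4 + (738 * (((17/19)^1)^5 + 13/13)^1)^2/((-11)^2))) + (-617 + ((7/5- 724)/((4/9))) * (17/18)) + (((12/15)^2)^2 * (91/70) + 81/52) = 57779470351482427901911427/6509812875876656775000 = 8875.75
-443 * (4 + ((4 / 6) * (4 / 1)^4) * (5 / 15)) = -242764 / 9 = -26973.78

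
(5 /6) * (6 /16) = 5 /16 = 0.31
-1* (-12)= 12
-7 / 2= -3.50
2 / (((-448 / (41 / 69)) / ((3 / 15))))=-41 / 77280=-0.00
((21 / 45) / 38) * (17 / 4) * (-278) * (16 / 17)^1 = -3892 / 285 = -13.66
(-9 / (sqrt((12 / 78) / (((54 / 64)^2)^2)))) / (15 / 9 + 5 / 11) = -216513 * sqrt(26) / 143360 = -7.70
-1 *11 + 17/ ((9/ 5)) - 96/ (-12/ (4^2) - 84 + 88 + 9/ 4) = -1882/ 99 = -19.01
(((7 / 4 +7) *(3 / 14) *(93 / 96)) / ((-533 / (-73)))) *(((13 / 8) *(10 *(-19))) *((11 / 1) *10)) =-177362625 / 20992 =-8449.06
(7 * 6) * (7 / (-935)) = -294 / 935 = -0.31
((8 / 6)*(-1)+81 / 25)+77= 5918 / 75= 78.91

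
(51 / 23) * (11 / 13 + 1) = 1224 / 299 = 4.09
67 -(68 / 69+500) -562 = -68723 / 69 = -995.99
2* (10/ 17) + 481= 8197/ 17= 482.18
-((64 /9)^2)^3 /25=-68719476736 /13286025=-5172.31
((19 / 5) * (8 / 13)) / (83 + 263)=76 / 11245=0.01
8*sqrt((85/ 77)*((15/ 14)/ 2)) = 20*sqrt(561)/ 77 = 6.15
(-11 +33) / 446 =11 / 223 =0.05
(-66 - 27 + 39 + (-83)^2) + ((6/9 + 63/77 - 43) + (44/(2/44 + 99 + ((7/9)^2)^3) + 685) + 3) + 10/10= 286594209289378/38299741161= 7482.93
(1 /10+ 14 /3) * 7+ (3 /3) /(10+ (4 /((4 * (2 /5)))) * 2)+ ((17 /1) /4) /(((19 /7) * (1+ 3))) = 154241 /4560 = 33.82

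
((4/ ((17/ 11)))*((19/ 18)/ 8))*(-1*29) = -6061/ 612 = -9.90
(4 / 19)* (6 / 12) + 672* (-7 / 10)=-44678 / 95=-470.29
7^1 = 7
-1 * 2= -2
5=5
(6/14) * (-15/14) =-45/98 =-0.46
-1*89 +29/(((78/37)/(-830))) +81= -445607/39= -11425.82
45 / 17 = 2.65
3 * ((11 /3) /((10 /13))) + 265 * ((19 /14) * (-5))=-62437 /35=-1783.91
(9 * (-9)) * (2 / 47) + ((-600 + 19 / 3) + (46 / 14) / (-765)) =-150285586 / 251685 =-597.12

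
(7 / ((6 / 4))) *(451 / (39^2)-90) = -1910146 / 4563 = -418.62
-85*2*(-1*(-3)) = -510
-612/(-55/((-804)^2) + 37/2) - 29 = -742407181/11958641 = -62.08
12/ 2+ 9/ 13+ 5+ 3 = 191/ 13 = 14.69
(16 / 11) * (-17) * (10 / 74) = -1360 / 407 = -3.34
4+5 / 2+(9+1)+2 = 37 / 2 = 18.50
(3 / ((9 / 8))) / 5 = 8 / 15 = 0.53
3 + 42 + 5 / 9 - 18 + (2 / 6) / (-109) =27029 / 981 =27.55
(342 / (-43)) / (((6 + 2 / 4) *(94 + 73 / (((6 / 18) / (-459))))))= 684 / 56138693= 0.00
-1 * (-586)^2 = -343396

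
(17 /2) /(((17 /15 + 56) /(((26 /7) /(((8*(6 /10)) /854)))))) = 337025 /3428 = 98.32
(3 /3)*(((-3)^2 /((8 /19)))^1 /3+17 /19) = 1219 /152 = 8.02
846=846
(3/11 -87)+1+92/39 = -35765/429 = -83.37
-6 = -6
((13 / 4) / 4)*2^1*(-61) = -793 / 8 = -99.12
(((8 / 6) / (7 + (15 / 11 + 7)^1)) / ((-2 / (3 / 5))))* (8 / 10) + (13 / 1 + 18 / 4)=147699 / 8450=17.48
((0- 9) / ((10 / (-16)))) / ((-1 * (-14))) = 36 / 35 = 1.03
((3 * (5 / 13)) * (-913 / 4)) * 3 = -41085 / 52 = -790.10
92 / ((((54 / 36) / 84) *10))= 2576 / 5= 515.20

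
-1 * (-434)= 434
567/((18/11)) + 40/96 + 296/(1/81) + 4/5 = 24323.72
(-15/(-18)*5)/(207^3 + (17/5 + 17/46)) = 2875/6120125271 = 0.00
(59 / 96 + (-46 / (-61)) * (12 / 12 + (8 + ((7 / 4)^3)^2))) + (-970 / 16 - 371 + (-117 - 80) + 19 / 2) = -3625351 / 6144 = -590.06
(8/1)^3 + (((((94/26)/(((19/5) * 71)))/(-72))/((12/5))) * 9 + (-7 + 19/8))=854191021/1683552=507.37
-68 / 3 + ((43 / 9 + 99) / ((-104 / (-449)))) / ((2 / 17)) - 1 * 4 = 3539651 / 936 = 3781.68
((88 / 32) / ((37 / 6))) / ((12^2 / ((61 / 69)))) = 671 / 245088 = 0.00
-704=-704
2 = 2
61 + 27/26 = 1613/26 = 62.04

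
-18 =-18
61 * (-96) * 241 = -1411296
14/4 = 7/2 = 3.50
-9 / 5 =-1.80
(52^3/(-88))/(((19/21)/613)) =-226255848/209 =-1082563.87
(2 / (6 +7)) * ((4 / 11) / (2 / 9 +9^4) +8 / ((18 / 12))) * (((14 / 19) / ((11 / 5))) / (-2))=-55962760 / 407274747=-0.14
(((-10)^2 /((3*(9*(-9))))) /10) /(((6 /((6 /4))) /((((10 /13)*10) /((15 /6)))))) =-100 /3159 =-0.03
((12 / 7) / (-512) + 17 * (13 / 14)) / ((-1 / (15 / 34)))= -212115 / 30464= -6.96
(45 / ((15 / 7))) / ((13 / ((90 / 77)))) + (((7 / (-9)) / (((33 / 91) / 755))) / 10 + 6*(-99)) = -5822719 / 7722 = -754.04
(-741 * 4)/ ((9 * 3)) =-988/ 9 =-109.78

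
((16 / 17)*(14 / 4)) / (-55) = -56 / 935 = -0.06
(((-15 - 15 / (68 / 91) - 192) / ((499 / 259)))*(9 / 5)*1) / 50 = -35992971 / 8483000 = -4.24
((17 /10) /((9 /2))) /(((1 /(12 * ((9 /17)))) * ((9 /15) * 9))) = 4 /9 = 0.44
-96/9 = -32/3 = -10.67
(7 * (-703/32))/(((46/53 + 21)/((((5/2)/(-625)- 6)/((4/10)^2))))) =20604227/78080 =263.89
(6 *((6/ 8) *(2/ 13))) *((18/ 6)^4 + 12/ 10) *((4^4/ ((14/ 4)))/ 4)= 473472/ 455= 1040.60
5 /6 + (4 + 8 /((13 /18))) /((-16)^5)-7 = -63045779 /10223616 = -6.17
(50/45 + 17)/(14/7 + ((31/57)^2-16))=-58843/44525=-1.32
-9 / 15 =-3 / 5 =-0.60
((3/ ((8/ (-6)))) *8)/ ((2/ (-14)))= 126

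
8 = 8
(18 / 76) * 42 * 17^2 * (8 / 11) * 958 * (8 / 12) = 279076896 / 209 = 1335296.15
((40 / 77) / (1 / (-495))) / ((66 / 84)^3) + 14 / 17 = -11976566 / 22627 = -529.30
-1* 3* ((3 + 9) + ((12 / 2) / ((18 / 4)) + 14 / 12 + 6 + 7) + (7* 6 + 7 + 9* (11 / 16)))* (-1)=3969 / 16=248.06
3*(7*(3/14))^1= 9/2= 4.50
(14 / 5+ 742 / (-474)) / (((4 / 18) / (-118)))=-258951 / 395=-655.57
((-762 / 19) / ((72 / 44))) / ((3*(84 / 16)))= -5588 / 3591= -1.56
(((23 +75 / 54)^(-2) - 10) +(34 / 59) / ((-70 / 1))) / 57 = -1327431949 / 7561408435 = -0.18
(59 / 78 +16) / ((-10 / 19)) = -24833 / 780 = -31.84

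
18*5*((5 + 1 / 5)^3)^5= 30190668161143066656768 / 6103515625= 4946439071521.68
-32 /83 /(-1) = 32 /83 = 0.39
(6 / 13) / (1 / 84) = 504 / 13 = 38.77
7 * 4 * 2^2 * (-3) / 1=-336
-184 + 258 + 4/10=372/5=74.40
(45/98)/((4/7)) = 45/56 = 0.80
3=3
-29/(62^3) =-29/238328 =-0.00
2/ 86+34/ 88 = 775/ 1892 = 0.41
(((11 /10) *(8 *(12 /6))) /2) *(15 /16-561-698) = -221419 /20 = -11070.95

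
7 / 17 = 0.41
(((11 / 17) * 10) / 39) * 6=220 / 221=1.00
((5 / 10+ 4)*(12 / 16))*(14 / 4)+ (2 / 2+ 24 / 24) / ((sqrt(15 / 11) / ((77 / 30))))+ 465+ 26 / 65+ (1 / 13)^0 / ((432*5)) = 77*sqrt(165) / 225+ 51539 / 108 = 481.61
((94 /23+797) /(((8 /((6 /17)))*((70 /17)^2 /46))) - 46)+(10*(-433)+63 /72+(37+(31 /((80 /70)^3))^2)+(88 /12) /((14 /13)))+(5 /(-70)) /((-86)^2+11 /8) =-8675232838664191 /2280472707072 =-3804.14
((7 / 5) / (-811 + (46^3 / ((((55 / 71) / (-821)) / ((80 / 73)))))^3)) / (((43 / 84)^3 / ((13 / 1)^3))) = -40339148737183296 / 2541993641872532457419480842904315515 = -0.00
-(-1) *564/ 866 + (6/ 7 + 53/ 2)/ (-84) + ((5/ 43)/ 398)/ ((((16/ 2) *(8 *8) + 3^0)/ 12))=80867067317/ 248365692792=0.33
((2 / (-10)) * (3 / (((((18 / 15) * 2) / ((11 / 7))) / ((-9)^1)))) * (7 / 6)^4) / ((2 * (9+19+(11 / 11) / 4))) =3773 / 32544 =0.12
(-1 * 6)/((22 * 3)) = -1/11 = -0.09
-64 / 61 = -1.05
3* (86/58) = 129/29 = 4.45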